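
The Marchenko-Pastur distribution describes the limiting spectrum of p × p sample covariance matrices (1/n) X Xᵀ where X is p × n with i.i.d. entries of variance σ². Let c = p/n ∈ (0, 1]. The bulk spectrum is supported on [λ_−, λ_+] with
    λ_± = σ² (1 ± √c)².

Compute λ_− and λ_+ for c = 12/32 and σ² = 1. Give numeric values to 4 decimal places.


c = 12/32 = 0.375000; √c = 0.612372.
λ_− = σ² (1 − √c)² = 1 · (1 − 0.612372)² = 1 · (0.387628)² = 0.150255.
λ_+ = σ² (1 + √c)² = 1 · (1 + 0.612372)² = 1 · (1.612372)² = 2.599745.

Rounded to 4 decimal places: λ_− ≈ 0.1503, λ_+ ≈ 2.5997.


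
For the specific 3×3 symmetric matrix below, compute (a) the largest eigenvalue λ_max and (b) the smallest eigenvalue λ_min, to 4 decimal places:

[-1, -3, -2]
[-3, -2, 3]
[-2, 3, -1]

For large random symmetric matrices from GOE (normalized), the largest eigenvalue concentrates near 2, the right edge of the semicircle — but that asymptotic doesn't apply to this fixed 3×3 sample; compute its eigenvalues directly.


Since M is real symmetric, all three eigenvalues are real; they are the roots of det(λI − M) = λ³ − (tr M) λ² + s λ − det M, where s is the sum of the principal 2×2 minors.
tr M = -1 + (-2) + (-1) = -4.
s = ((-1)·(-2) − (-3)²) + ((-1)·(-1) − (-2)²) + ((-2)·(-1) − 3²) = -7 + (-3) + (-7) = -17.
det M (expand along row 1) = (-1)·(-7) − (-3)·9 + (-2)·(-13) = 60.
Characteristic polynomial: λ³ + 4λ² − 17λ − 60 = 0.
Substitute λ = y + (tr M)/3 = y − 1.333333 to remove the quadratic term: y³ + p·y + q = 0 with p = s − (tr M)²/3 = -22.333333 and q = −2(tr M)³/27 + (tr M)·s/3 − det M = -32.592593.
Three real roots ⇒ use the trigonometric (Viète) form: r = 2√(−p/3) = 5.456902, φ = arccos(3q/(p·r)) = arccos(0.802307) = 0.639647 rad.
y_k = r·cos(φ/3 − 2πk/3) for k = 0, 1, 2 gives y = 5.333333, -1.666667, -3.666667.
λ_k = y_k − 1.333333 gives λ = 4.0000, -3.0000, -5.0000 (check: the sum is -4.0000 = tr M).

Hence λ_max = 4.0000 and λ_min = -5.0000.


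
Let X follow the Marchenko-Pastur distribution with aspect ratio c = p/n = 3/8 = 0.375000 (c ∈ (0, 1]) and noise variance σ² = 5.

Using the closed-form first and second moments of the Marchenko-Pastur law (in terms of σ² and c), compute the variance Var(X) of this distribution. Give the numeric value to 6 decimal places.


Recall the MP moments m_1 = E[X] = σ² and m_2 = E[X²] = σ⁴ (1 + c).
m_1 = E[X] = σ² = 5, so m_1² = 25.
m_2 = E[X²] = σ⁴ (1 + c) = 25 · (1 + 0.375000) = 25 · 1.375000 = 34.375000.
(Note m_2 − m_1² simplifies to c · σ⁴ = 0.375000 · 25.)

Var(X) = m_2 − m_1² = 34.375000 − 25 = 9.375000.


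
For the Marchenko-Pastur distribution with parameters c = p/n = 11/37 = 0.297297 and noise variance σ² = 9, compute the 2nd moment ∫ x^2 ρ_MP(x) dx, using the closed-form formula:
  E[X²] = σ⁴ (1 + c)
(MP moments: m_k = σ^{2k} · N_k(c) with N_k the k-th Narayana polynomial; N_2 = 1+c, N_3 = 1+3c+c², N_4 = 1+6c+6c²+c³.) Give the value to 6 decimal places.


E[X²] = σ⁴ (1 + c) (second MP moment). With σ² = 9 (so σ⁴ = 81) and c = 11/37 = 0.297297: E[X²] = 81 · (1 + 0.297297) = 81 · 1.297297.

So E[X^2] = 105.081081.


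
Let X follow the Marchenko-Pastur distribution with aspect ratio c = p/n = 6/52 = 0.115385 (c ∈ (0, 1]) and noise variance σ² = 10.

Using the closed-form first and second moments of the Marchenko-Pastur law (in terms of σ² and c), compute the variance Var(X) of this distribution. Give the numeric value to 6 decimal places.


Recall the MP moments m_1 = E[X] = σ² and m_2 = E[X²] = σ⁴ (1 + c).
m_1 = E[X] = σ² = 10, so m_1² = 100.
m_2 = E[X²] = σ⁴ (1 + c) = 100 · (1 + 0.115385) = 100 · 1.115385 = 111.538462.
(Note m_2 − m_1² simplifies to c · σ⁴ = 0.115385 · 100.)

Var(X) = m_2 − m_1² = 111.538462 − 100 = 11.538462.


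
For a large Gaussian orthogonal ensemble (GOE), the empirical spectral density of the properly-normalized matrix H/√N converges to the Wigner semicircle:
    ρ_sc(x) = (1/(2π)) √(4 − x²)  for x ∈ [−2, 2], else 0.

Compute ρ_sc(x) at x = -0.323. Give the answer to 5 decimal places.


ρ_sc(x) = (1/(2π)) √(4 − x²). With x = -0.323:
  4 − x² = 4 − (-0.323)² = 4 − 0.104329 = 3.895671.
  √(4 − x²) = 1.973745.
  1/(2π) = 0.159155.
  ρ_sc(-0.323) = 0.159155 · 1.973745 = 0.314131.

Rounded to 5 decimal places: ρ_sc(-0.323) ≈ 0.31413.


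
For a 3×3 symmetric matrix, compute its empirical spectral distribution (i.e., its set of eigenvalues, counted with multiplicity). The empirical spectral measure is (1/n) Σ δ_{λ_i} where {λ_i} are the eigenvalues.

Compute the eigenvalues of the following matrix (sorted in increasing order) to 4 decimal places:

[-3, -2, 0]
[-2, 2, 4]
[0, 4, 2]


Since M is real symmetric, all three eigenvalues are real; they are the roots of det(λI − M) = λ³ − (tr M) λ² + s λ − det M, where s is the sum of the principal 2×2 minors.
tr M = -3 + 2 + 2 = 1.
s = ((-3)·2 − (-2)²) + ((-3)·2 − 0²) + (2·2 − 4²) = -10 + (-6) + (-12) = -28.
det M (expand along row 1) = (-3)·(-12) − (-2)·(-4) + 0·(-8) = 28.
Characteristic polynomial: λ³ − λ² − 28λ − 28 = 0.
Substitute λ = y + (tr M)/3 = y + 0.333333 to remove the quadratic term: y³ + p·y + q = 0 with p = s − (tr M)²/3 = -28.333333 and q = −2(tr M)³/27 + (tr M)·s/3 − det M = -37.407407.
Three real roots ⇒ use the trigonometric (Viète) form: r = 2√(−p/3) = 6.146363, φ = arccos(3q/(p·r)) = arccos(0.644411) = 0.870543 rad.
y_k = r·cos(φ/3 − 2πk/3) for k = 0, 1, 2 gives y = 5.889396, -1.421677, -4.467719.
λ_k = y_k + 0.333333 gives λ = 6.2227, -1.0883, -4.1344 (check: the sum is 1.0000 = tr M).

Eigenvalues sorted in increasing order: [-4.1344, -1.0883, 6.2227].


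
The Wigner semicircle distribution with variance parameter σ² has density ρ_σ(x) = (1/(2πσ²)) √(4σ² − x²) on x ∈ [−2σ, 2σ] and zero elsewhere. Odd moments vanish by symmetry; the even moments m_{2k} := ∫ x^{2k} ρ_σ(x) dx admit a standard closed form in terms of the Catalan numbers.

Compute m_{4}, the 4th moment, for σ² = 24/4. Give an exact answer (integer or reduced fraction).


By the scaled semicircle moment identity, m_{2k} = σ^{2k} · C_k with k = 2.
C_2 = (1/(k+1)) · C(2k, k) = (1/3) · C(4, 2) = (1/3) · 6 = 2.
σ^{2k} = (σ²)^k = (24/4)^2 = 36.

Therefore m_{4} = σ^{4} · C_2 = 36 · 2 = 72.


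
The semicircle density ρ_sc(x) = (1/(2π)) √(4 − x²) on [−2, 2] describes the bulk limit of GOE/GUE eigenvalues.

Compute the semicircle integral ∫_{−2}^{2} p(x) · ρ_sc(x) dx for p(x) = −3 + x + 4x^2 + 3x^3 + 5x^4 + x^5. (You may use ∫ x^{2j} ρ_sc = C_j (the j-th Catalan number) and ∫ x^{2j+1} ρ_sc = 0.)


Write p(x) = Σ a_i x^i, split into monomials and integrate each against ρ_sc separately.
Using ∫ x^{2j} ρ_sc = C_j = (1/(j+1)) C(2j, j) (Catalan numbers) and ∫ x^{2j+1} ρ_sc = 0 (odd monomials vanish by symmetry):
  i = 0 (even): a_0 · C_{0} = -3 · 1 = -3
  i = 1 (odd): ∫ x^1 ρ_sc = 0 (vanishes)
  i = 2 (even): a_2 · C_{1} = 4 · 1 = 4
  i = 3 (odd): ∫ x^3 ρ_sc = 0 (vanishes)
  i = 4 (even): a_4 · C_{2} = 5 · 2 = 10
  i = 5 (odd): ∫ x^5 ρ_sc = 0 (vanishes)

Summing the contributions: ∫_{−2}^{2} p(x) ρ_sc(x) dx = (-3) + 4 + 10 = 11.


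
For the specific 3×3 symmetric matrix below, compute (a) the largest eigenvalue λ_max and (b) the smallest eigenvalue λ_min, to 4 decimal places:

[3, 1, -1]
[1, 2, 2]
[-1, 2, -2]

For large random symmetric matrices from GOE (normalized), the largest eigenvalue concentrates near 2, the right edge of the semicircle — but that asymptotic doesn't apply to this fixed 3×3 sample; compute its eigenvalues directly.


Since M is real symmetric, all three eigenvalues are real; they are the roots of det(λI − M) = λ³ − (tr M) λ² + s λ − det M, where s is the sum of the principal 2×2 minors.
tr M = 3 + 2 + (-2) = 3.
s = (3·2 − 1²) + (3·(-2) − (-1)²) + (2·(-2) − 2²) = 5 + (-7) + (-8) = -10.
det M (expand along row 1) = 3·(-8) − 1·0 + (-1)·4 = -28.
Characteristic polynomial: λ³ − 3λ² − 10λ + 28 = 0.
Substitute λ = y + (tr M)/3 = y + 1.000000 to remove the quadratic term: y³ + p·y + q = 0 with p = s − (tr M)²/3 = -13.000000 and q = −2(tr M)³/27 + (tr M)·s/3 − det M = 16.000000.
Three real roots ⇒ use the trigonometric (Viète) form: r = 2√(−p/3) = 4.163332, φ = arccos(3q/(p·r)) = arccos(-0.886864) = 2.661308 rad.
y_k = r·cos(φ/3 − 2πk/3) for k = 0, 1, 2 gives y = 2.629813, 1.480279, -4.110092.
λ_k = y_k + 1.000000 gives λ = 3.6298, 2.4803, -3.1101 (check: the sum is 3.0000 = tr M).

Hence λ_max = 3.6298 and λ_min = -3.1101.


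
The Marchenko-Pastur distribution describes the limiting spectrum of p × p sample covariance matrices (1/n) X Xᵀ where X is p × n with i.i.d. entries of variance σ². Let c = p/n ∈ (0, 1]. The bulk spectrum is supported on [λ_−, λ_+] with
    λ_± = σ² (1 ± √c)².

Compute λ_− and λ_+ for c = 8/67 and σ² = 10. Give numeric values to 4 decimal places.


c = 8/67 = 0.119403; √c = 0.345547.
λ_− = σ² (1 − √c)² = 10 · (1 − 0.345547)² = 10 · (0.654453)² = 4.283082.
λ_+ = σ² (1 + √c)² = 10 · (1 + 0.345547)² = 10 · (1.345547)² = 18.104977.

Rounded to 4 decimal places: λ_− ≈ 4.2831, λ_+ ≈ 18.1050.


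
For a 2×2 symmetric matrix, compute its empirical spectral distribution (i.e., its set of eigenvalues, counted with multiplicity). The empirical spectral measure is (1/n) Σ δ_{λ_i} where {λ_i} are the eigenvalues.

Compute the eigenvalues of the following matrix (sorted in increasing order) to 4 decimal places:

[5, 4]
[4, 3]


Since M is real symmetric, both eigenvalues are real; they are the roots of det(λI − M) = λ² − (tr M) λ + det M.
tr M = 5 + 3 = 8.
det M = 5·3 − 4² = 15 − 16 = -1.
Characteristic polynomial: λ² − 8λ − 1 = 0.
Discriminant Δ = (tr M)² − 4·det M = 64 − (-4) = 68; √Δ = 8.246211.
λ = (tr M ± √Δ)/2 = (8 ± 8.246211)/2, giving (tr M − √Δ)/2 = -0.1231 and (tr M + √Δ)/2 = 8.1231.

Eigenvalues sorted in increasing order: [-0.1231, 8.1231].


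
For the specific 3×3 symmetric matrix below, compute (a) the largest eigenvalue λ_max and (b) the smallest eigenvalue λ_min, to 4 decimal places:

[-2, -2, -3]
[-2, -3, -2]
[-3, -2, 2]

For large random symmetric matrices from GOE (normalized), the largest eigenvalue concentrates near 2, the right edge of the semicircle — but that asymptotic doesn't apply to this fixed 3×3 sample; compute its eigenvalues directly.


Since M is real symmetric, all three eigenvalues are real; they are the roots of det(λI − M) = λ³ − (tr M) λ² + s λ − det M, where s is the sum of the principal 2×2 minors.
tr M = -2 + (-3) + 2 = -3.
s = ((-2)·(-3) − (-2)²) + ((-2)·2 − (-3)²) + ((-3)·2 − (-2)²) = 2 + (-13) + (-10) = -21.
det M (expand along row 1) = (-2)·(-10) − (-2)·(-10) + (-3)·(-5) = 15.
Characteristic polynomial: λ³ + 3λ² − 21λ − 15 = 0.
Substitute λ = y + (tr M)/3 = y − 1.000000 to remove the quadratic term: y³ + p·y + q = 0 with p = s − (tr M)²/3 = -24.000000 and q = −2(tr M)³/27 + (tr M)·s/3 − det M = 8.000000.
Three real roots ⇒ use the trigonometric (Viète) form: r = 2√(−p/3) = 5.656854, φ = arccos(3q/(p·r)) = arccos(-0.176777) = 1.748507 rad.
y_k = r·cos(φ/3 − 2πk/3) for k = 0, 1, 2 gives y = 4.722938, 0.334898, -5.057836.
λ_k = y_k − 1.000000 gives λ = 3.7229, -0.6651, -6.0578 (check: the sum is -3.0000 = tr M).

Hence λ_max = 3.7229 and λ_min = -6.0578.


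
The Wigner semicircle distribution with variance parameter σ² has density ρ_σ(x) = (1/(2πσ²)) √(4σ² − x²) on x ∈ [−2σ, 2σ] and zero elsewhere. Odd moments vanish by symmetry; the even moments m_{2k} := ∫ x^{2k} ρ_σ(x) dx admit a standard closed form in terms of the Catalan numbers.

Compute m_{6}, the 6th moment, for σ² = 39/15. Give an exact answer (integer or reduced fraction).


By the scaled semicircle moment identity, m_{2k} = σ^{2k} · C_k with k = 3.
C_3 = (1/(k+1)) · C(2k, k) = (1/4) · C(6, 3) = (1/4) · 20 = 5.
σ^{2k} = (σ²)^k = (39/15)^3 = 2197/125.

Therefore m_{6} = σ^{6} · C_3 = (2197/125) · 5 = 2197/25.


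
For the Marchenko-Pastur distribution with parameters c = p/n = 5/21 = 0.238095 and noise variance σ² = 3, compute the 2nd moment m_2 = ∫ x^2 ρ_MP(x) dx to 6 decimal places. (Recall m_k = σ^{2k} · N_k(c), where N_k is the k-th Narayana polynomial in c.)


E[X²] = σ⁴ (1 + c) (second MP moment). With σ² = 3 (so σ⁴ = 9) and c = 5/21 = 0.238095: E[X²] = 9 · (1 + 0.238095) = 9 · 1.238095.

So E[X^2] = 11.142857.


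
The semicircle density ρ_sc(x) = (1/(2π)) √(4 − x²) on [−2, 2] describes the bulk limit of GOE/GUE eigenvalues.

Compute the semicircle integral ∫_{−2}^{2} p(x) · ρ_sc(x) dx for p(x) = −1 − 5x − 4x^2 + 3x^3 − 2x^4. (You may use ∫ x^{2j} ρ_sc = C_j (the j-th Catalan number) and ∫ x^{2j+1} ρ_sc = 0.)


Write p(x) = Σ a_i x^i, split into monomials and integrate each against ρ_sc separately.
Using ∫ x^{2j} ρ_sc = C_j = (1/(j+1)) C(2j, j) (Catalan numbers) and ∫ x^{2j+1} ρ_sc = 0 (odd monomials vanish by symmetry):
  i = 0 (even): a_0 · C_{0} = -1 · 1 = -1
  i = 1 (odd): ∫ x^1 ρ_sc = 0 (vanishes)
  i = 2 (even): a_2 · C_{1} = -4 · 1 = -4
  i = 3 (odd): ∫ x^3 ρ_sc = 0 (vanishes)
  i = 4 (even): a_4 · C_{2} = -2 · 2 = -4

Summing the contributions: ∫_{−2}^{2} p(x) ρ_sc(x) dx = (-1) + (-4) + (-4) = -9.


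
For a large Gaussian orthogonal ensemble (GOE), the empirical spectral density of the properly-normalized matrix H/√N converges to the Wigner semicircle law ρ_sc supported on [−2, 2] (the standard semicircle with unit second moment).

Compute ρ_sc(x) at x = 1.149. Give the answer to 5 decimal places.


ρ_sc(x) = (1/(2π)) √(4 − x²). With x = 1.149:
  4 − x² = 4 − (1.149)² = 4 − 1.320201 = 2.679799.
  √(4 − x²) = 1.637009.
  1/(2π) = 0.159155.
  ρ_sc(1.149) = 0.159155 · 1.637009 = 0.260538.

Rounded to 5 decimal places: ρ_sc(1.149) ≈ 0.26054.


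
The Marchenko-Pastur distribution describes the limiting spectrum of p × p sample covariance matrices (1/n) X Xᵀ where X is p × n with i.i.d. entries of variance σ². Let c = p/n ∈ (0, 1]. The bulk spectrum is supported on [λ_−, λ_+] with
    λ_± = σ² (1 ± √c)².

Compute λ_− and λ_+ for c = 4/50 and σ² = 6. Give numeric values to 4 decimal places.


c = 4/50 = 0.080000; √c = 0.282843.
λ_− = σ² (1 − √c)² = 6 · (1 − 0.282843)² = 6 · (0.717157)² = 3.085887.
λ_+ = σ² (1 + √c)² = 6 · (1 + 0.282843)² = 6 · (1.282843)² = 9.874113.

Rounded to 4 decimal places: λ_− ≈ 3.0859, λ_+ ≈ 9.8741.


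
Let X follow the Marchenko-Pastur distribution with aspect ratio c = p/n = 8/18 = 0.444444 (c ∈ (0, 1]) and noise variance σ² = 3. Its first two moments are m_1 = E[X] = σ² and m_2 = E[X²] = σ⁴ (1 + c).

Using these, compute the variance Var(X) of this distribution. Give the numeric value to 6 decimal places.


m_1 = E[X] = σ² = 3, so m_1² = 9.
m_2 = E[X²] = σ⁴ (1 + c) = 9 · (1 + 0.444444) = 9 · 1.444444 = 13.000000.
(Note m_2 − m_1² simplifies to c · σ⁴ = 0.444444 · 9.)

Var(X) = m_2 − m_1² = 13.000000 − 9 = 4.000000.


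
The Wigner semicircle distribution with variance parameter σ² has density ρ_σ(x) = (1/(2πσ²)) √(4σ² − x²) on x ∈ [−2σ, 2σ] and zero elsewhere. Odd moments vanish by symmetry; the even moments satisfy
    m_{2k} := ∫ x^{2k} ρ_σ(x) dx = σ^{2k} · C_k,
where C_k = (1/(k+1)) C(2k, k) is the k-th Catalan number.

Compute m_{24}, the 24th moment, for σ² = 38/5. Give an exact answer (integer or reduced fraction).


By the scaled semicircle moment identity, m_{2k} = σ^{2k} · C_k with k = 12.
C_12 = (1/(k+1)) · C(2k, k) = (1/13) · C(24, 12) = (1/13) · 2704156 = 208012.
σ^{2k} = (σ²)^k = (38/5)^12 = 9065737908494995456/244140625.

Therefore m_{24} = σ^{24} · C_12 = (9065737908494995456/244140625) · 208012 = 1885782273821860994793472/244140625.


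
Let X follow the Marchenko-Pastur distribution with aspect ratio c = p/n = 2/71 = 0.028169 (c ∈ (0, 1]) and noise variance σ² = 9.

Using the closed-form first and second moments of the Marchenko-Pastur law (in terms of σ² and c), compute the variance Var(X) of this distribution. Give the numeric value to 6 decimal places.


Recall the MP moments m_1 = E[X] = σ² and m_2 = E[X²] = σ⁴ (1 + c).
m_1 = E[X] = σ² = 9, so m_1² = 81.
m_2 = E[X²] = σ⁴ (1 + c) = 81 · (1 + 0.028169) = 81 · 1.028169 = 83.281690.
(Note m_2 − m_1² simplifies to c · σ⁴ = 0.028169 · 81.)

Var(X) = m_2 − m_1² = 83.281690 − 81 = 2.281690.


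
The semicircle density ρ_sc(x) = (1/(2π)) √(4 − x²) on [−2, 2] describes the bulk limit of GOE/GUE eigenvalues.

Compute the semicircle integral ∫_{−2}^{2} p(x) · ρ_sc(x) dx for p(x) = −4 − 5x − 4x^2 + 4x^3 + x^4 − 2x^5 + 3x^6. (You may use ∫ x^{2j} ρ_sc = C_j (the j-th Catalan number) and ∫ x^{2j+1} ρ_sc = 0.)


Write p(x) = Σ a_i x^i, split into monomials and integrate each against ρ_sc separately.
Using ∫ x^{2j} ρ_sc = C_j = (1/(j+1)) C(2j, j) (Catalan numbers) and ∫ x^{2j+1} ρ_sc = 0 (odd monomials vanish by symmetry):
  i = 0 (even): a_0 · C_{0} = -4 · 1 = -4
  i = 1 (odd): ∫ x^1 ρ_sc = 0 (vanishes)
  i = 2 (even): a_2 · C_{1} = -4 · 1 = -4
  i = 3 (odd): ∫ x^3 ρ_sc = 0 (vanishes)
  i = 4 (even): a_4 · C_{2} = 1 · 2 = 2
  i = 5 (odd): ∫ x^5 ρ_sc = 0 (vanishes)
  i = 6 (even): a_6 · C_{3} = 3 · 5 = 15

Summing the contributions: ∫_{−2}^{2} p(x) ρ_sc(x) dx = (-4) + (-4) + 2 + 15 = 9.


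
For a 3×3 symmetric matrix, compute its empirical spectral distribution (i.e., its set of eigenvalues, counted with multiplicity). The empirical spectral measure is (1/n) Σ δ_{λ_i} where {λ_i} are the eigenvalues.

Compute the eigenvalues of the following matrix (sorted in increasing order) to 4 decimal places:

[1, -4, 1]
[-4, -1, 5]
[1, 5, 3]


Since M is real symmetric, all three eigenvalues are real; they are the roots of det(λI − M) = λ³ − (tr M) λ² + s λ − det M, where s is the sum of the principal 2×2 minors.
tr M = 1 + (-1) + 3 = 3.
s = (1·(-1) − (-4)²) + (1·3 − 1²) + ((-1)·3 − 5²) = -17 + 2 + (-28) = -43.
det M (expand along row 1) = 1·(-28) − (-4)·(-17) + 1·(-19) = -115.
Characteristic polynomial: λ³ − 3λ² − 43λ + 115 = 0.
Substitute λ = y + (tr M)/3 = y + 1.000000 to remove the quadratic term: y³ + p·y + q = 0 with p = s − (tr M)²/3 = -46.000000 and q = −2(tr M)³/27 + (tr M)·s/3 − det M = 70.000000.
Three real roots ⇒ use the trigonometric (Viète) form: r = 2√(−p/3) = 7.831560, φ = arccos(3q/(p·r)) = arccos(-0.582926) = 2.193121 rad.
y_k = r·cos(φ/3 − 2πk/3) for k = 0, 1, 2 gives y = 5.830442, 1.612965, -7.443406.
λ_k = y_k + 1.000000 gives λ = 6.8304, 2.6130, -6.4434 (check: the sum is 3.0000 = tr M).

Eigenvalues sorted in increasing order: [-6.4434, 2.6130, 6.8304].


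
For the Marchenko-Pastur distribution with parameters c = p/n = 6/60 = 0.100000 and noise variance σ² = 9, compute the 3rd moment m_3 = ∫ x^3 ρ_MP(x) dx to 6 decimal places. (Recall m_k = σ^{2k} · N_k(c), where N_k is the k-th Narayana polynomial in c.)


E[X³] = σ⁶ (1 + 3c + c²) (third MP moment). With σ² = 9 (so σ⁶ = 729) and c = 6/60 = 0.100000: E[X³] = 729 · (1 + 3·0.100000 + (0.100000)²) = 729 · 1.310000.

So E[X^3] = 954.990000.


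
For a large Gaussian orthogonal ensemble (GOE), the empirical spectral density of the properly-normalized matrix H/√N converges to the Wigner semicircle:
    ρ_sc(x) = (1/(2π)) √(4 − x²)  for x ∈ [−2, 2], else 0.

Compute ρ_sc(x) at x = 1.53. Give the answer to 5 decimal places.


ρ_sc(x) = (1/(2π)) √(4 − x²). With x = 1.53:
  4 − x² = 4 − (1.53)² = 4 − 2.340900 = 1.659100.
  √(4 − x²) = 1.288061.
  1/(2π) = 0.159155.
  ρ_sc(1.53) = 0.159155 · 1.288061 = 0.205001.

Rounded to 5 decimal places: ρ_sc(1.53) ≈ 0.20500.


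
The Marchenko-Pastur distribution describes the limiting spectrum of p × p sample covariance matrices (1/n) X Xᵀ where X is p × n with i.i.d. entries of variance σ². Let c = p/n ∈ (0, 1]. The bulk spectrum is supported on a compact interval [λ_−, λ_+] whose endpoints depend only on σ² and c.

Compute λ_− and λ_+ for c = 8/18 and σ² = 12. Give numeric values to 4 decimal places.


c = 8/18 = 0.444444; √c = 0.666667.
λ_− = σ² (1 − √c)² = 12 · (1 − 0.666667)² = 12 · (0.333333)² = 1.333333.
λ_+ = σ² (1 + √c)² = 12 · (1 + 0.666667)² = 12 · (1.666667)² = 33.333333.

Rounded to 4 decimal places: λ_− ≈ 1.3333, λ_+ ≈ 33.3333.


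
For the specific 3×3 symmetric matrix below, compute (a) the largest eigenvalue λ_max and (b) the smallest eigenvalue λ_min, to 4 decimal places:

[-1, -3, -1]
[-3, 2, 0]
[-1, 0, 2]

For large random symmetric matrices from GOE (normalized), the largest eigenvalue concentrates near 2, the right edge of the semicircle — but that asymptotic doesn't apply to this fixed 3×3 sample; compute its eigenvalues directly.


Since M is real symmetric, all three eigenvalues are real; they are the roots of det(λI − M) = λ³ − (tr M) λ² + s λ − det M, where s is the sum of the principal 2×2 minors.
tr M = -1 + 2 + 2 = 3.
s = ((-1)·2 − (-3)²) + ((-1)·2 − (-1)²) + (2·2 − 0²) = -11 + (-3) + 4 = -10.
det M (expand along row 1) = (-1)·4 − (-3)·(-6) + (-1)·2 = -24.
Characteristic polynomial: λ³ − 3λ² − 10λ + 24 = 0.
Substitute λ = y + (tr M)/3 = y + 1.000000 to remove the quadratic term: y³ + p·y + q = 0 with p = s − (tr M)²/3 = -13.000000 and q = −2(tr M)³/27 + (tr M)·s/3 − det M = 12.000000.
Three real roots ⇒ use the trigonometric (Viète) form: r = 2√(−p/3) = 4.163332, φ = arccos(3q/(p·r)) = arccos(-0.665148) = 2.298488 rad.
y_k = r·cos(φ/3 − 2πk/3) for k = 0, 1, 2 gives y = 3.000000, 1.000000, -4.000000.
λ_k = y_k + 1.000000 gives λ = 4.0000, 2.0000, -3.0000 (check: the sum is 3.0000 = tr M).

Hence λ_max = 4.0000 and λ_min = -3.0000.


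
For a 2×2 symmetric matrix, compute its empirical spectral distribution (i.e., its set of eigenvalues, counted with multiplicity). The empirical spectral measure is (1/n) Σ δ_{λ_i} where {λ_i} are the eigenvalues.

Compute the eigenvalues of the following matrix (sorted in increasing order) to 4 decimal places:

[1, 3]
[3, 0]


Since M is real symmetric, both eigenvalues are real; they are the roots of det(λI − M) = λ² − (tr M) λ + det M.
tr M = 1 + 0 = 1.
det M = 1·0 − 3² = 0 − 9 = -9.
Characteristic polynomial: λ² − λ − 9 = 0.
Discriminant Δ = (tr M)² − 4·det M = 1 − (-36) = 37; √Δ = 6.082763.
λ = (tr M ± √Δ)/2 = (1 ± 6.082763)/2, giving (tr M − √Δ)/2 = -2.5414 and (tr M + √Δ)/2 = 3.5414.

Eigenvalues sorted in increasing order: [-2.5414, 3.5414].


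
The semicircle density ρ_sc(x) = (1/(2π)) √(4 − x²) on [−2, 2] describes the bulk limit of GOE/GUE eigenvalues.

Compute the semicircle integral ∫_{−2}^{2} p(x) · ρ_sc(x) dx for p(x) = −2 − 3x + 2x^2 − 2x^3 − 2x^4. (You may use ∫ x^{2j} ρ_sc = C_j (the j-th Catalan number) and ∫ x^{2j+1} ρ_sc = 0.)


Write p(x) = Σ a_i x^i, split into monomials and integrate each against ρ_sc separately.
Using ∫ x^{2j} ρ_sc = C_j = (1/(j+1)) C(2j, j) (Catalan numbers) and ∫ x^{2j+1} ρ_sc = 0 (odd monomials vanish by symmetry):
  i = 0 (even): a_0 · C_{0} = -2 · 1 = -2
  i = 1 (odd): ∫ x^1 ρ_sc = 0 (vanishes)
  i = 2 (even): a_2 · C_{1} = 2 · 1 = 2
  i = 3 (odd): ∫ x^3 ρ_sc = 0 (vanishes)
  i = 4 (even): a_4 · C_{2} = -2 · 2 = -4

Summing the contributions: ∫_{−2}^{2} p(x) ρ_sc(x) dx = (-2) + 2 + (-4) = -4.


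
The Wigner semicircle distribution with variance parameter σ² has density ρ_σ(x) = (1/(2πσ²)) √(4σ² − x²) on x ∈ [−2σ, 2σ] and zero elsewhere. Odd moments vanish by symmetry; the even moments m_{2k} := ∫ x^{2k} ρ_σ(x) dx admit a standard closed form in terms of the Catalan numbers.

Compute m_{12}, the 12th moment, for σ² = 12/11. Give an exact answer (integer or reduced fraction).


By the scaled semicircle moment identity, m_{2k} = σ^{2k} · C_k with k = 6.
C_6 = (1/(k+1)) · C(2k, k) = (1/7) · C(12, 6) = (1/7) · 924 = 132.
σ^{2k} = (σ²)^k = (12/11)^6 = 2985984/1771561.

Therefore m_{12} = σ^{12} · C_6 = (2985984/1771561) · 132 = 35831808/161051.


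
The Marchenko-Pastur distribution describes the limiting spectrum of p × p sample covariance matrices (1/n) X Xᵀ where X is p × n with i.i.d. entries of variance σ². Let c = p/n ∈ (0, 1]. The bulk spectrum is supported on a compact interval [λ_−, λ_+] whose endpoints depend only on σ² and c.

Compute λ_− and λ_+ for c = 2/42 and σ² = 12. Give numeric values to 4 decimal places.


c = 2/42 = 0.047619; √c = 0.218218.
λ_− = σ² (1 − √c)² = 12 · (1 − 0.218218)² = 12 · (0.781782)² = 7.334199.
λ_+ = σ² (1 + √c)² = 12 · (1 + 0.218218)² = 12 · (1.218218)² = 17.808658.

Rounded to 4 decimal places: λ_− ≈ 7.3342, λ_+ ≈ 17.8087.


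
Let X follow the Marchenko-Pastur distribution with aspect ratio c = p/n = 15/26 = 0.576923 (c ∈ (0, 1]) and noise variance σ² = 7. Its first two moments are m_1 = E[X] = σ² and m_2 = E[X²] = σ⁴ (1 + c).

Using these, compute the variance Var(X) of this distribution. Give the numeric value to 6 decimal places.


m_1 = E[X] = σ² = 7, so m_1² = 49.
m_2 = E[X²] = σ⁴ (1 + c) = 49 · (1 + 0.576923) = 49 · 1.576923 = 77.269231.
(Note m_2 − m_1² simplifies to c · σ⁴ = 0.576923 · 49.)

Var(X) = m_2 − m_1² = 77.269231 − 49 = 28.269231.


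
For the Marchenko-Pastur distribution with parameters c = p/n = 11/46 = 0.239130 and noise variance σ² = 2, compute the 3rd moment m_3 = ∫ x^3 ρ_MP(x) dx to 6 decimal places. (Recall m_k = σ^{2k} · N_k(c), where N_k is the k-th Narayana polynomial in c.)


E[X³] = σ⁶ (1 + 3c + c²) (third MP moment). With σ² = 2 (so σ⁶ = 8) and c = 11/46 = 0.239130: E[X³] = 8 · (1 + 3·0.239130 + (0.239130)²) = 8 · 1.774575.

So E[X^3] = 14.196597.


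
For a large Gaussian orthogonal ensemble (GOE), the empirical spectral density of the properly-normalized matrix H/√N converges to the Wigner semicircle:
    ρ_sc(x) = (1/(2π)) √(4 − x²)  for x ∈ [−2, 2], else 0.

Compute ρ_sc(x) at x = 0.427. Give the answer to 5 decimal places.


ρ_sc(x) = (1/(2π)) √(4 − x²). With x = 0.427:
  4 − x² = 4 − (0.427)² = 4 − 0.182329 = 3.817671.
  √(4 − x²) = 1.953886.
  1/(2π) = 0.159155.
  ρ_sc(0.427) = 0.159155 · 1.953886 = 0.310971.

Rounded to 5 decimal places: ρ_sc(0.427) ≈ 0.31097.


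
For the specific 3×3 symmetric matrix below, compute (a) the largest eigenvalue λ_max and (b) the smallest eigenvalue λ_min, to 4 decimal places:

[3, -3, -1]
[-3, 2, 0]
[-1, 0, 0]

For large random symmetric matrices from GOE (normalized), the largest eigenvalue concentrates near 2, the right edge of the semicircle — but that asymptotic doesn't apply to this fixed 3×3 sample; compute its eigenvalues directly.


Since M is real symmetric, all three eigenvalues are real; they are the roots of det(λI − M) = λ³ − (tr M) λ² + s λ − det M, where s is the sum of the principal 2×2 minors.
tr M = 3 + 2 + 0 = 5.
s = (3·2 − (-3)²) + (3·0 − (-1)²) + (2·0 − 0²) = -3 + (-1) + 0 = -4.
det M (expand along row 1) = 3·0 − (-3)·0 + (-1)·2 = -2.
Characteristic polynomial: λ³ − 5λ² − 4λ + 2 = 0.
Substitute λ = y + (tr M)/3 = y + 1.666667 to remove the quadratic term: y³ + p·y + q = 0 with p = s − (tr M)²/3 = -12.333333 and q = −2(tr M)³/27 + (tr M)·s/3 − det M = -13.925926.
Three real roots ⇒ use the trigonometric (Viète) form: r = 2√(−p/3) = 4.055175, φ = arccos(3q/(p·r)) = arccos(0.835325) = 0.582073 rad.
y_k = r·cos(φ/3 − 2πk/3) for k = 0, 1, 2 gives y = 3.979085, -1.312418, -2.666667.
λ_k = y_k + 1.666667 gives λ = 5.6458, 0.3542, -1.0000 (check: the sum is 5.0000 = tr M).

Hence λ_max = 5.6458 and λ_min = -1.0000.


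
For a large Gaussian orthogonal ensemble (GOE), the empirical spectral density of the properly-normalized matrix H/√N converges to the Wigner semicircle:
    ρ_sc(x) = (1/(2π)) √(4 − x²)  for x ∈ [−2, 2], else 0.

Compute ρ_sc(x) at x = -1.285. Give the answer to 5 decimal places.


ρ_sc(x) = (1/(2π)) √(4 − x²). With x = -1.285:
  4 − x² = 4 − (-1.285)² = 4 − 1.651225 = 2.348775.
  √(4 − x²) = 1.532571.
  1/(2π) = 0.159155.
  ρ_sc(-1.285) = 0.159155 · 1.532571 = 0.243916.

Rounded to 5 decimal places: ρ_sc(-1.285) ≈ 0.24392.


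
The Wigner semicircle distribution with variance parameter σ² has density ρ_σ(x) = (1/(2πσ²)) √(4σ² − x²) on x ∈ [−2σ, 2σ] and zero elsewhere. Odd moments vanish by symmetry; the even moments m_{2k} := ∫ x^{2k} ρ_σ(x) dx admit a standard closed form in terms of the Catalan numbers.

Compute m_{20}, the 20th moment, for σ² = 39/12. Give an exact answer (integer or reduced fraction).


By the scaled semicircle moment identity, m_{2k} = σ^{2k} · C_k with k = 10.
C_10 = (1/(k+1)) · C(2k, k) = (1/11) · C(20, 10) = (1/11) · 184756 = 16796.
σ^{2k} = (σ²)^k = (39/12)^10 = 137858491849/1048576.

Therefore m_{20} = σ^{20} · C_10 = (137858491849/1048576) · 16796 = 578867807273951/262144.


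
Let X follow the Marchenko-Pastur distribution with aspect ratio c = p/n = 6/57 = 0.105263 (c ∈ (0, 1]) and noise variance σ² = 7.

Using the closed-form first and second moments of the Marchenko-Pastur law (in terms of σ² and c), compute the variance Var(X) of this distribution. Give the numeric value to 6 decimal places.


Recall the MP moments m_1 = E[X] = σ² and m_2 = E[X²] = σ⁴ (1 + c).
m_1 = E[X] = σ² = 7, so m_1² = 49.
m_2 = E[X²] = σ⁴ (1 + c) = 49 · (1 + 0.105263) = 49 · 1.105263 = 54.157895.
(Note m_2 − m_1² simplifies to c · σ⁴ = 0.105263 · 49.)

Var(X) = m_2 − m_1² = 54.157895 − 49 = 5.157895.


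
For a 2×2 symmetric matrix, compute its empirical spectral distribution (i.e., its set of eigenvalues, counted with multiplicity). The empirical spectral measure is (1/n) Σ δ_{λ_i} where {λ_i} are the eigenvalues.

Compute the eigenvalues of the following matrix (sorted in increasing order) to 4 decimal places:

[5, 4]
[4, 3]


Since M is real symmetric, both eigenvalues are real; they are the roots of det(λI − M) = λ² − (tr M) λ + det M.
tr M = 5 + 3 = 8.
det M = 5·3 − 4² = 15 − 16 = -1.
Characteristic polynomial: λ² − 8λ − 1 = 0.
Discriminant Δ = (tr M)² − 4·det M = 64 − (-4) = 68; √Δ = 8.246211.
λ = (tr M ± √Δ)/2 = (8 ± 8.246211)/2, giving (tr M − √Δ)/2 = -0.1231 and (tr M + √Δ)/2 = 8.1231.

Eigenvalues sorted in increasing order: [-0.1231, 8.1231].


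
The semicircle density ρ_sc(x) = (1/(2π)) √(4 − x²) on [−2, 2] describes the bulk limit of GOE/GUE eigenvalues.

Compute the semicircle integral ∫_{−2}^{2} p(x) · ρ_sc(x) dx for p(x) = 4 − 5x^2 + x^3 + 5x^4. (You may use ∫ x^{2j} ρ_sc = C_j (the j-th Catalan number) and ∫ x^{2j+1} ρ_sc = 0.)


Write p(x) = Σ a_i x^i, split into monomials and integrate each against ρ_sc separately.
Using ∫ x^{2j} ρ_sc = C_j = (1/(j+1)) C(2j, j) (Catalan numbers) and ∫ x^{2j+1} ρ_sc = 0 (odd monomials vanish by symmetry):
  i = 0 (even): a_0 · C_{0} = 4 · 1 = 4
  i = 2 (even): a_2 · C_{1} = -5 · 1 = -5
  i = 3 (odd): ∫ x^3 ρ_sc = 0 (vanishes)
  i = 4 (even): a_4 · C_{2} = 5 · 2 = 10

Summing the contributions: ∫_{−2}^{2} p(x) ρ_sc(x) dx = 4 + (-5) + 10 = 9.


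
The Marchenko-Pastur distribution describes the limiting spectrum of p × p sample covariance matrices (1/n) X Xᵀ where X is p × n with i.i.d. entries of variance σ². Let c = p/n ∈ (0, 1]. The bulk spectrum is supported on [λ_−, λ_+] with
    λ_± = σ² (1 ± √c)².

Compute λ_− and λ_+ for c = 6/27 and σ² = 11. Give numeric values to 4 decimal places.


c = 6/27 = 0.222222; √c = 0.471405.
λ_− = σ² (1 − √c)² = 11 · (1 − 0.471405)² = 11 · (0.528595)² = 3.073545.
λ_+ = σ² (1 + √c)² = 11 · (1 + 0.471405)² = 11 · (1.471405)² = 23.815344.

Rounded to 4 decimal places: λ_− ≈ 3.0735, λ_+ ≈ 23.8153.


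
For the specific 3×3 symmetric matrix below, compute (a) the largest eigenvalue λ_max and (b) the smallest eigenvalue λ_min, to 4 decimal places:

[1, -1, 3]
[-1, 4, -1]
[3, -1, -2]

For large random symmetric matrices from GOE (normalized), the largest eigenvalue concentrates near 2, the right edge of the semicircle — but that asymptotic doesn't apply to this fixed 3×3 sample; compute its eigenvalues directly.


Since M is real symmetric, all three eigenvalues are real; they are the roots of det(λI − M) = λ³ − (tr M) λ² + s λ − det M, where s is the sum of the principal 2×2 minors.
tr M = 1 + 4 + (-2) = 3.
s = (1·4 − (-1)²) + (1·(-2) − 3²) + (4·(-2) − (-1)²) = 3 + (-11) + (-9) = -17.
det M (expand along row 1) = 1·(-9) − (-1)·5 + 3·(-11) = -37.
Characteristic polynomial: λ³ − 3λ² − 17λ + 37 = 0.
Substitute λ = y + (tr M)/3 = y + 1.000000 to remove the quadratic term: y³ + p·y + q = 0 with p = s − (tr M)²/3 = -20.000000 and q = −2(tr M)³/27 + (tr M)·s/3 − det M = 18.000000.
Three real roots ⇒ use the trigonometric (Viète) form: r = 2√(−p/3) = 5.163978, φ = arccos(3q/(p·r)) = arccos(-0.522853) = 2.120990 rad.
y_k = r·cos(φ/3 − 2πk/3) for k = 0, 1, 2 gives y = 3.926255, 0.941763, -4.868018.
λ_k = y_k + 1.000000 gives λ = 4.9263, 1.9418, -3.8680 (check: the sum is 3.0000 = tr M).

Hence λ_max = 4.9263 and λ_min = -3.8680.


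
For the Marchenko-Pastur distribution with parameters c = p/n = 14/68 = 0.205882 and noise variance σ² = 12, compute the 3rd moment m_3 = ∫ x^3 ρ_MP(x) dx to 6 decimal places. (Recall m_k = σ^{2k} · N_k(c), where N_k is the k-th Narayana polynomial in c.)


E[X³] = σ⁶ (1 + 3c + c²) (third MP moment). With σ² = 12 (so σ⁶ = 1728) and c = 14/68 = 0.205882: E[X³] = 1728 · (1 + 3·0.205882 + (0.205882)²) = 1728 · 1.660035.

So E[X^3] = 2868.539792.


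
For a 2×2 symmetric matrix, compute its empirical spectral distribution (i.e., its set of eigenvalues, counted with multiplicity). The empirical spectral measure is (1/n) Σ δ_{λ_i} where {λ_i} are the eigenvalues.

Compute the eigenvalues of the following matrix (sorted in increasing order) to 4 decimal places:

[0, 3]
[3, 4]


Since M is real symmetric, both eigenvalues are real; they are the roots of det(λI − M) = λ² − (tr M) λ + det M.
tr M = 0 + 4 = 4.
det M = 0·4 − 3² = 0 − 9 = -9.
Characteristic polynomial: λ² − 4λ − 9 = 0.
Discriminant Δ = (tr M)² − 4·det M = 16 − (-36) = 52; √Δ = 7.211103.
λ = (tr M ± √Δ)/2 = (4 ± 7.211103)/2, giving (tr M − √Δ)/2 = -1.6056 and (tr M + √Δ)/2 = 5.6056.

Eigenvalues sorted in increasing order: [-1.6056, 5.6056].


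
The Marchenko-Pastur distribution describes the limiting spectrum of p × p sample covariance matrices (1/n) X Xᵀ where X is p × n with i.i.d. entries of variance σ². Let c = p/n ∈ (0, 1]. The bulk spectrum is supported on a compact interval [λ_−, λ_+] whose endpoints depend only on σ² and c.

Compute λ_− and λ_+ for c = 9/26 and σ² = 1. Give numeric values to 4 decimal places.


c = 9/26 = 0.346154; √c = 0.588348.
λ_− = σ² (1 − √c)² = 1 · (1 − 0.588348)² = 1 · (0.411652)² = 0.169457.
λ_+ = σ² (1 + √c)² = 1 · (1 + 0.588348)² = 1 · (1.588348)² = 2.522851.

Rounded to 4 decimal places: λ_− ≈ 0.1695, λ_+ ≈ 2.5229.


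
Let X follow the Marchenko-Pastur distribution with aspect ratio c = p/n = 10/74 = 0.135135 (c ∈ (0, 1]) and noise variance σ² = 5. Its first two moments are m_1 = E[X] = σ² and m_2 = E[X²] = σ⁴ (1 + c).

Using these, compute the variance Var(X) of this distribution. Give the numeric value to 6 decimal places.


m_1 = E[X] = σ² = 5, so m_1² = 25.
m_2 = E[X²] = σ⁴ (1 + c) = 25 · (1 + 0.135135) = 25 · 1.135135 = 28.378378.
(Note m_2 − m_1² simplifies to c · σ⁴ = 0.135135 · 25.)

Var(X) = m_2 − m_1² = 28.378378 − 25 = 3.378378.


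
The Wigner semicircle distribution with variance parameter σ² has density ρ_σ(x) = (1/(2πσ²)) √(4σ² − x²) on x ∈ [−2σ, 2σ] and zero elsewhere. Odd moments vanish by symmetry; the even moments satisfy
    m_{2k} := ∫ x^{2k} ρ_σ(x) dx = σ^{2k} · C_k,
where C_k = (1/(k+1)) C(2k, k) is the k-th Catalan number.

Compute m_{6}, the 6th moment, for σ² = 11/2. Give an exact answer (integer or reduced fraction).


By the scaled semicircle moment identity, m_{2k} = σ^{2k} · C_k with k = 3.
C_3 = (1/(k+1)) · C(2k, k) = (1/4) · C(6, 3) = (1/4) · 20 = 5.
σ^{2k} = (σ²)^k = (11/2)^3 = 1331/8.

Therefore m_{6} = σ^{6} · C_3 = (1331/8) · 5 = 6655/8.


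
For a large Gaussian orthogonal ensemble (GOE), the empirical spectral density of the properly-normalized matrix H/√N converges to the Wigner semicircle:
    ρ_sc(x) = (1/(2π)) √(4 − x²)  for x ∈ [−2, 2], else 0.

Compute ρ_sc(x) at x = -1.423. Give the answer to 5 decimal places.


ρ_sc(x) = (1/(2π)) √(4 − x²). With x = -1.423:
  4 − x² = 4 − (-1.423)² = 4 − 2.024929 = 1.975071.
  √(4 − x²) = 1.405372.
  1/(2π) = 0.159155.
  ρ_sc(-1.423) = 0.159155 · 1.405372 = 0.223672.

Rounded to 5 decimal places: ρ_sc(-1.423) ≈ 0.22367.


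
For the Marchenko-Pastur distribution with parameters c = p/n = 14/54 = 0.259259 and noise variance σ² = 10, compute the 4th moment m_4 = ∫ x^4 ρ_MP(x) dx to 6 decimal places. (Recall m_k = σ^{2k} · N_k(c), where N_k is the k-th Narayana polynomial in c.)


E[X⁴] = σ⁸ (1 + 6c + 6c² + c³) (fourth MP moment). With σ² = 10 (so σ⁸ = 10000) and c = 14/54 = 0.259259: E[X⁴] = 10000 · (1 + 6·0.259259 + 6·(0.259259)² + (0.259259)³) = 10000 · 2.976274.

So E[X^4] = 29762.739420.


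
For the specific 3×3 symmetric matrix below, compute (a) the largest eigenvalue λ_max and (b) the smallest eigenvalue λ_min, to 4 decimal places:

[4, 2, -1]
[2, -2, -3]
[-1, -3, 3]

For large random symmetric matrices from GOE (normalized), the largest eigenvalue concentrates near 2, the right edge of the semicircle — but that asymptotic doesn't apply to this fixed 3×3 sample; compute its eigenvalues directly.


Since M is real symmetric, all three eigenvalues are real; they are the roots of det(λI − M) = λ³ − (tr M) λ² + s λ − det M, where s is the sum of the principal 2×2 minors.
tr M = 4 + (-2) + 3 = 5.
s = (4·(-2) − 2²) + (4·3 − (-1)²) + ((-2)·3 − (-3)²) = -12 + 11 + (-15) = -16.
det M (expand along row 1) = 4·(-15) − 2·3 + (-1)·(-8) = -58.
Characteristic polynomial: λ³ − 5λ² − 16λ + 58 = 0.
Substitute λ = y + (tr M)/3 = y + 1.666667 to remove the quadratic term: y³ + p·y + q = 0 with p = s − (tr M)²/3 = -24.333333 and q = −2(tr M)³/27 + (tr M)·s/3 − det M = 22.074074.
Three real roots ⇒ use the trigonometric (Viète) form: r = 2√(−p/3) = 5.696002, φ = arccos(3q/(p·r)) = arccos(-0.477784) = 2.068927 rad.
y_k = r·cos(φ/3 − 2πk/3) for k = 0, 1, 2 gives y = 4.394315, 0.941445, -5.335760.
λ_k = y_k + 1.666667 gives λ = 6.0610, 2.6081, -3.6691 (check: the sum is 5.0000 = tr M).

Hence λ_max = 6.0610 and λ_min = -3.6691.


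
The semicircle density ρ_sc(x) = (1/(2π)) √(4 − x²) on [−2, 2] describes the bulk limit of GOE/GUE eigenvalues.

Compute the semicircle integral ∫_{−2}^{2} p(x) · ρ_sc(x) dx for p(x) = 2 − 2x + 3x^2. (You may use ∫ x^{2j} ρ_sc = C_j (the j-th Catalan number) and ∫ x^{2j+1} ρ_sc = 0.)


Write p(x) = Σ a_i x^i, split into monomials and integrate each against ρ_sc separately.
Using ∫ x^{2j} ρ_sc = C_j = (1/(j+1)) C(2j, j) (Catalan numbers) and ∫ x^{2j+1} ρ_sc = 0 (odd monomials vanish by symmetry):
  i = 0 (even): a_0 · C_{0} = 2 · 1 = 2
  i = 1 (odd): ∫ x^1 ρ_sc = 0 (vanishes)
  i = 2 (even): a_2 · C_{1} = 3 · 1 = 3

Summing the contributions: ∫_{−2}^{2} p(x) ρ_sc(x) dx = 2 + 3 = 5.
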